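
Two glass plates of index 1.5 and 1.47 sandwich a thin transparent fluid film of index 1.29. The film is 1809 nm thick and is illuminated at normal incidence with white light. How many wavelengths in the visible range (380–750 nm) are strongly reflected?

6

Ray reflecting at the top interface goes from n = 1.5 toward n = 1.29: no phase shift.
Ray reflecting at the bottom interface goes from n = 1.29 toward n = 1.47: a half-wave phase shift.
Net: one phase inversion between the two reflected rays.
For strong reflection here: 2 n t = (m + ½) λ.
λ = 2 n t / (m + ½) = 4667 / (m + ½) nm.
m=5: 849 nm (IR); m=6: 718 nm (visible); m=7: 622 nm (visible); m=8: 549 nm (visible); m=9: 491 nm (visible); m=10: 444 nm (visible); m=11: 406 nm (visible); m=12: 373 nm (UV).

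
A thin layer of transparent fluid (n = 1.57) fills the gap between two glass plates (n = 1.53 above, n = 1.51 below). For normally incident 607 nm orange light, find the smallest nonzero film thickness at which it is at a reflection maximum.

96.7 nm

Top surface (1.53 → 1.57): reflection off a higher-index medium gives a half-wave phase shift.
At the lower boundary (n = 1.57 to n = 1.51) the reflected ray undergoes no phase shift.
Net: one phase inversion between the two reflected rays.
For maximum reflection here: 2 n t = (m + ½) λ.
Minimum at m = 0: t = λ / (4 n) = 607 / (4 × 1.57) = 96.7 nm.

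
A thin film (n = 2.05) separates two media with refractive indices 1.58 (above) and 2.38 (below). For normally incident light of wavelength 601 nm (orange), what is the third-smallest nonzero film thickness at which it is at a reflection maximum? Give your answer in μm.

0.440 μm

At the upper boundary (n = 1.58 to n = 2.05) the reflected ray undergoes a half-wave phase shift.
Bottom surface (2.05 → 2.38): reflection off a higher-index medium gives a half-wave phase shift.
Net: no relative phase inversion (both shifts match).
With no net inversion, constructive interference in reflection requires 2 n t = m λ.
The third-smallest nonzero thickness corresponds to m = 3: t = m λ / (2 n) = 3.00 × 601 / (2 × 2.05) = 440 nm.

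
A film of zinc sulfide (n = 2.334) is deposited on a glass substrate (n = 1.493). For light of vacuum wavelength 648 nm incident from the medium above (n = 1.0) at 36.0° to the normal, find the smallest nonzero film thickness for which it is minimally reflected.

143 nm

Ray reflecting at the top interface goes from n = 1.0 toward n = 2.334: a half-wave phase shift.
Bottom surface (2.334 → 1.493): reflection off a lower-index medium gives no phase shift.
Exactly one π shift → a net half-wave offset.
So the condition for destructive reflection is 2 n t cos θ_r = m λ.
Snell's law: 1.0 sin 36.0° = 2.334 sin θ_r → sin θ_r = 0.252, cos θ_r = 0.968.
Minimum nonzero at m = 1: t = λ / (2 n cos θ_r) = 648 / (2 × 2.334 × 0.968) = 143 nm.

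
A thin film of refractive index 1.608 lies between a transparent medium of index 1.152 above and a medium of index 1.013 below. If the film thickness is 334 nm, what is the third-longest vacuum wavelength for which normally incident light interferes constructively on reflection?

At the upper boundary (n = 1.152 to n = 1.608) the reflected ray undergoes a half-wave phase shift.
Bottom surface (1.608 → 1.013): reflection off a lower-index medium gives no phase shift.
The two reflections differ by half a wavelength.
So the condition for constructive reflection is 2 n t = (m + ½) λ.
λ = 2 n t / (m + ½). The third-longest wavelength is m = 2: λ = 2 × 1.608 × 334 / 2.50 = 430 nm.

430 nm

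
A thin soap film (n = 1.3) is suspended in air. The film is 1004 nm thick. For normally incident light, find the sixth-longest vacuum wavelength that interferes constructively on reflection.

475 nm

At the upper boundary (n = 1.0 to n = 1.3) the reflected ray undergoes a half-wave phase shift.
At the lower boundary (n = 1.3 to n = 1.0) the reflected ray undergoes no phase shift.
The two reflections differ by half a wavelength.
For maximum reflection here: 2 n t = (m + ½) λ.
λ = 2 n t / (m + ½). The sixth-longest wavelength is m = 5: λ = 2 × 1.3 × 1004 / 5.50 = 475 nm.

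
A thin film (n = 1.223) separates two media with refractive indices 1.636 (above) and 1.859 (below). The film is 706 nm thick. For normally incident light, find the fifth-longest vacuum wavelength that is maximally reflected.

Top surface (1.636 → 1.223): reflection off a lower-index medium gives no phase shift.
Bottom surface (1.223 → 1.859): reflection off a higher-index medium gives a half-wave phase shift.
Net: one phase inversion between the two reflected rays.
For maximum reflection here: 2 n t = (m + ½) λ.
λ = 2 n t / (m + ½). The fifth-longest wavelength is m = 4: λ = 2 × 1.223 × 706 / 4.50 = 384 nm.

384 nm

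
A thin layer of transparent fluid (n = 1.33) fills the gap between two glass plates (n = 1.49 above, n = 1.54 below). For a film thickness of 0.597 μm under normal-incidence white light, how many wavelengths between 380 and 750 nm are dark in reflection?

Top surface (1.49 → 1.33): reflection off a lower-index medium gives no phase shift.
Bottom surface (1.33 → 1.54): reflection off a higher-index medium gives a half-wave phase shift.
The two reflections differ by half a wavelength.
With one net inversion, destructive interference in reflection requires 2 n t = m λ.
λ = 2 n t / m = 1588 / m nm.
m=2: 794 nm (IR); m=3: 529 nm (visible); m=4: 397 nm (visible); m=5: 318 nm (UV).

2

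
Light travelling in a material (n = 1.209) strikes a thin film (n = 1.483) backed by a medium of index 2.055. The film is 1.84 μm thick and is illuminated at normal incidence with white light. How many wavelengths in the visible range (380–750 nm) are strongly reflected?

7

Top surface (1.209 → 1.483): reflection off a higher-index medium gives a half-wave phase shift.
Ray reflecting at the bottom interface goes from n = 1.483 toward n = 2.055: a half-wave phase shift.
Net: no relative phase inversion (both shifts match).
With no net inversion, constructive interference in reflection requires 2 n t = m λ.
λ = 2 n t / m = 5457 / m nm.
m=7: 780 nm (IR); m=8: 682 nm (visible); m=9: 606 nm (visible); m=10: 546 nm (visible); m=11: 496 nm (visible); m=12: 455 nm (visible); m=13: 420 nm (visible); m=14: 390 nm (visible); m=15: 364 nm (UV).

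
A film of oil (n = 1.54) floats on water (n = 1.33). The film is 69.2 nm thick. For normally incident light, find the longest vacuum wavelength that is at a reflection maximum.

426 nm

At the upper boundary (n = 1.0 to n = 1.54) the reflected ray undergoes a half-wave phase shift.
Bottom surface (1.54 → 1.33): reflection off a lower-index medium gives no phase shift.
Exactly one π shift → a net half-wave offset.
So the condition for constructive reflection is 2 n t = (m + ½) λ.
λ = 2 n t / (m + ½). The longest wavelength is m = 0: λ = 2 × 1.54 × 69.2 / 0.500 = 426 nm.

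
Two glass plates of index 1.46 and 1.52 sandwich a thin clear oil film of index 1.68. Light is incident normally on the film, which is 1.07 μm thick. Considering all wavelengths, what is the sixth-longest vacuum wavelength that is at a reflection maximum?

Ray reflecting at the top interface goes from n = 1.46 toward n = 1.68: a half-wave phase shift.
Ray reflecting at the bottom interface goes from n = 1.68 toward n = 1.52: no phase shift.
The two reflections differ by half a wavelength.
So the condition for constructive reflection is 2 n t = (m + ½) λ.
λ = 2 n t / (m + ½). The sixth-longest wavelength is m = 5: λ = 2 × 1.68 × 1070 / 5.50 = 654 nm.

654 nm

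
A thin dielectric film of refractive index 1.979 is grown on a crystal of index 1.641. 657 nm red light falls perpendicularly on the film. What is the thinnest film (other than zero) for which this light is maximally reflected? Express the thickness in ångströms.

Top surface (1.0 → 1.979): reflection off a higher-index medium gives a half-wave phase shift.
Ray reflecting at the bottom interface goes from n = 1.979 toward n = 1.641: no phase shift.
The two reflections differ by half a wavelength.
For maximum reflection here: 2 n t = (m + ½) λ.
Minimum at m = 0: t = λ / (4 n) = 657 / (4 × 1.979) = 83.0 nm.

830 Å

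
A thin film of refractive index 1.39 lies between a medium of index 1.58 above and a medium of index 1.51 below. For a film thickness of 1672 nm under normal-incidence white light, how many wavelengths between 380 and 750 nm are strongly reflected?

At the upper boundary (n = 1.58 to n = 1.39) the reflected ray undergoes no phase shift.
Ray reflecting at the bottom interface goes from n = 1.39 toward n = 1.51: a half-wave phase shift.
The two reflections differ by half a wavelength.
With one net inversion, constructive interference in reflection requires 2 n t = (m + ½) λ.
λ = 2 n t / (m + ½) = 4648 / (m + ½) nm.
m=5: 845 nm (IR); m=6: 715 nm (visible); m=7: 620 nm (visible); m=8: 547 nm (visible); m=9: 489 nm (visible); m=10: 443 nm (visible); m=11: 404 nm (visible); m=12: 372 nm (UV).

6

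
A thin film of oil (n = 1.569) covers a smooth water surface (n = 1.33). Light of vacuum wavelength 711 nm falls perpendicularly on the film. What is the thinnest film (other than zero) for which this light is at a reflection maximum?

At the upper boundary (n = 1.0 to n = 1.569) the reflected ray undergoes a half-wave phase shift.
Ray reflecting at the bottom interface goes from n = 1.569 toward n = 1.33: no phase shift.
The two reflections differ by half a wavelength.
For maximum reflection here: 2 n t = (m + ½) λ.
Minimum at m = 0: t = λ / (4 n) = 711 / (4 × 1.569) = 113 nm.

113 nm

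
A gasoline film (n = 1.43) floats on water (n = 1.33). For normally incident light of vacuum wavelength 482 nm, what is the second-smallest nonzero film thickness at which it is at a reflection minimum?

At the upper boundary (n = 1.0 to n = 1.43) the reflected ray undergoes a half-wave phase shift.
Ray reflecting at the bottom interface goes from n = 1.43 toward n = 1.33: no phase shift.
Net: one phase inversion between the two reflected rays.
So the condition for destructive reflection is 2 n t = m λ.
The second-smallest nonzero thickness corresponds to m = 2: t = m λ / (2 n) = 2.00 × 482 / (2 × 1.43) = 337 nm.

337 nm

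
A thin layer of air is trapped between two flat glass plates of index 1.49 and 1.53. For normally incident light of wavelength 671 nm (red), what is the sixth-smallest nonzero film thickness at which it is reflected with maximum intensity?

1845 nm

At the upper boundary (n = 1.49 to n = 1.0) the reflected ray undergoes no phase shift.
At the lower boundary (n = 1.0 to n = 1.53) the reflected ray undergoes a half-wave phase shift.
Exactly one π shift → a net half-wave offset.
So the condition for constructive reflection is 2 n t = (m + ½) λ.
The sixth-smallest nonzero thickness corresponds to m = 5: t = (m + ½) λ / (2 n) = 5.50 × 671 / (2 × 1.0) = 1845 nm.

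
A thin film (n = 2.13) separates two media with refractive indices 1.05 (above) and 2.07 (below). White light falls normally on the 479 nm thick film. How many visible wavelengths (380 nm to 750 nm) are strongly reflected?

2

Ray reflecting at the top interface goes from n = 1.05 toward n = 2.13: a half-wave phase shift.
Ray reflecting at the bottom interface goes from n = 2.13 toward n = 2.07: no phase shift.
Net: one phase inversion between the two reflected rays.
With one net inversion, constructive interference in reflection requires 2 n t = (m + ½) λ.
λ = 2 n t / (m + ½) = 2041 / (m + ½) nm.
m=2: 816 nm (IR); m=3: 583 nm (visible); m=4: 453 nm (visible); m=5: 371 nm (UV).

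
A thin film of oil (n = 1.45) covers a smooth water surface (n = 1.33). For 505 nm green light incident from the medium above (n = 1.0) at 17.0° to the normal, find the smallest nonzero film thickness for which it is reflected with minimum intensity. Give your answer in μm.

0.178 μm

Ray reflecting at the top interface goes from n = 1.0 toward n = 1.45: a half-wave phase shift.
Ray reflecting at the bottom interface goes from n = 1.45 toward n = 1.33: no phase shift.
Net: one phase inversion between the two reflected rays.
So the condition for destructive reflection is 2 n t cos θ_r = m λ.
Snell's law: 1.0 sin 17.0° = 1.45 sin θ_r → sin θ_r = 0.202, cos θ_r = 0.979.
Minimum nonzero at m = 1: t = λ / (2 n cos θ_r) = 505 / (2 × 1.45 × 0.979) = 178 nm.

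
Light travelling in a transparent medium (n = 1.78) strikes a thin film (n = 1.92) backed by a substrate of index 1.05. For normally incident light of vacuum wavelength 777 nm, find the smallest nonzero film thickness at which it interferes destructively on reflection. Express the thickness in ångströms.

Ray reflecting at the top interface goes from n = 1.78 toward n = 1.92: a half-wave phase shift.
At the lower boundary (n = 1.92 to n = 1.05) the reflected ray undergoes no phase shift.
The two reflections differ by half a wavelength.
With one net inversion, destructive interference in reflection requires 2 n t = m λ.
Minimum nonzero at m = 1: t = λ / (2 n) = 777 / (2 × 1.92) = 202 nm.

2023 Å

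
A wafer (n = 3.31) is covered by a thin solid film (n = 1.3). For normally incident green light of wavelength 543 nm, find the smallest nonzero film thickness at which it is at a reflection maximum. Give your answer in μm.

Ray reflecting at the top interface goes from n = 1.0 toward n = 1.3: a half-wave phase shift.
Ray reflecting at the bottom interface goes from n = 1.3 toward n = 3.31: a half-wave phase shift.
The two reflections carry the same phase change, so no net offset.
For strong reflection here: 2 n t = m λ.
Minimum nonzero at m = 1: t = λ / (2 n) = 543 / (2 × 1.3) = 209 nm.

0.209 μm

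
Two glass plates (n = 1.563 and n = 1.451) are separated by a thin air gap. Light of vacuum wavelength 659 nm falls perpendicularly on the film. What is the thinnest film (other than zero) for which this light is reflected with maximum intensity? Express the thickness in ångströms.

Ray reflecting at the top interface goes from n = 1.563 toward n = 1.0: no phase shift.
Bottom surface (1.0 → 1.451): reflection off a higher-index medium gives a half-wave phase shift.
Exactly one π shift → a net half-wave offset.
For maximum reflection here: 2 n t = (m + ½) λ.
Minimum at m = 0: t = λ / (4 n) = 659 / (4 × 1.0) = 165 nm.

1648 Å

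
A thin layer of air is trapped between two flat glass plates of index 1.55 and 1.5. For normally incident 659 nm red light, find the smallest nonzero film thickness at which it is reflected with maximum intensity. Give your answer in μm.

0.165 μm

At the upper boundary (n = 1.55 to n = 1.0) the reflected ray undergoes no phase shift.
Bottom surface (1.0 → 1.5): reflection off a higher-index medium gives a half-wave phase shift.
Net: one phase inversion between the two reflected rays.
So the condition for constructive reflection is 2 n t = (m + ½) λ.
Minimum at m = 0: t = λ / (4 n) = 659 / (4 × 1.0) = 165 nm.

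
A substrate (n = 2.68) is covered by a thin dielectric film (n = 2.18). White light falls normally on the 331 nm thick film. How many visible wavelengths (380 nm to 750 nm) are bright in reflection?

Top surface (1.0 → 2.18): reflection off a higher-index medium gives a half-wave phase shift.
Ray reflecting at the bottom interface goes from n = 2.18 toward n = 2.68: a half-wave phase shift.
Net: no relative phase inversion (both shifts match).
So the condition for constructive reflection is 2 n t = m λ.
λ = 2 n t / m = 1443 / m nm.
m=1: 1443 nm (IR); m=2: 722 nm (visible); m=3: 481 nm (visible); m=4: 361 nm (UV).

2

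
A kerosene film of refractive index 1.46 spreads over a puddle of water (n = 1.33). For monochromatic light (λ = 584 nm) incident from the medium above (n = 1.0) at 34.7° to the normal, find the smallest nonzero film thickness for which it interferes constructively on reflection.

109 nm

Top surface (1.0 → 1.46): reflection off a higher-index medium gives a half-wave phase shift.
Ray reflecting at the bottom interface goes from n = 1.46 toward n = 1.33: no phase shift.
Net: one phase inversion between the two reflected rays.
So the condition for constructive reflection is 2 n t cos θ_r = (m + ½) λ.
Snell's law: 1.0 sin 34.7° = 1.46 sin θ_r → sin θ_r = 0.390, cos θ_r = 0.921.
Minimum at m = 0: t = λ / (4 n cos θ_r) = 584 / (4 × 1.46 × 0.921) = 109 nm.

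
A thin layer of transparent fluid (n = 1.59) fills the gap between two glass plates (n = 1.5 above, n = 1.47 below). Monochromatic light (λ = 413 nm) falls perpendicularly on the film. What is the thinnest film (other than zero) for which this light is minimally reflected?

At the upper boundary (n = 1.5 to n = 1.59) the reflected ray undergoes a half-wave phase shift.
Ray reflecting at the bottom interface goes from n = 1.59 toward n = 1.47: no phase shift.
The two reflections differ by half a wavelength.
So the condition for destructive reflection is 2 n t = m λ.
Minimum nonzero at m = 1: t = λ / (2 n) = 413 / (2 × 1.59) = 130 nm.

130 nm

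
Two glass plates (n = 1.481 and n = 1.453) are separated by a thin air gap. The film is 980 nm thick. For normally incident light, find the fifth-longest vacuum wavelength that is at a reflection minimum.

392 nm

Ray reflecting at the top interface goes from n = 1.481 toward n = 1.0: no phase shift.
Bottom surface (1.0 → 1.453): reflection off a higher-index medium gives a half-wave phase shift.
Net: one phase inversion between the two reflected rays.
So the condition for destructive reflection is 2 n t = m λ.
λ = 2 n t / m. The fifth-longest wavelength is m = 5: λ = 2 × 1.0 × 980 / 5.00 = 392 nm.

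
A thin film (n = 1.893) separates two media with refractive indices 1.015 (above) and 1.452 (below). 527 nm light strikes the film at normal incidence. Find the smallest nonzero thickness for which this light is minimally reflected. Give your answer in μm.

Top surface (1.015 → 1.893): reflection off a higher-index medium gives a half-wave phase shift.
Bottom surface (1.893 → 1.452): reflection off a lower-index medium gives no phase shift.
Net: one phase inversion between the two reflected rays.
With one net inversion, destructive interference in reflection requires 2 n t = m λ.
The smallest nonzero thickness corresponds to m = 1: t = m λ / (2 n) = 1.00 × 527 / (2 × 1.893) = 139 nm.

0.139 μm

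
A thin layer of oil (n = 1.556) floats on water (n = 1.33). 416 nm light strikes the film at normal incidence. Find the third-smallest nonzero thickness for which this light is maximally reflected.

334 nm

At the upper boundary (n = 1.0 to n = 1.556) the reflected ray undergoes a half-wave phase shift.
Bottom surface (1.556 → 1.33): reflection off a lower-index medium gives no phase shift.
Net: one phase inversion between the two reflected rays.
With one net inversion, constructive interference in reflection requires 2 n t = (m + ½) λ.
The third-smallest nonzero thickness corresponds to m = 2: t = (m + ½) λ / (2 n) = 2.50 × 416 / (2 × 1.556) = 334 nm.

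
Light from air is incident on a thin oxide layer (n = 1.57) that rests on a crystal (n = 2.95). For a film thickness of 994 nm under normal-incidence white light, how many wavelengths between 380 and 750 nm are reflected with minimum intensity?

4

Ray reflecting at the top interface goes from n = 1.0 toward n = 1.57: a half-wave phase shift.
Ray reflecting at the bottom interface goes from n = 1.57 toward n = 2.95: a half-wave phase shift.
Zero or two π shifts → no net half-wave offset.
With no net inversion, destructive interference in reflection requires 2 n t = (m + ½) λ.
λ = 2 n t / (m + ½) = 3121 / (m + ½) nm.
m=3: 892 nm (IR); m=4: 694 nm (visible); m=5: 567 nm (visible); m=6: 480 nm (visible); m=7: 416 nm (visible); m=8: 367 nm (UV).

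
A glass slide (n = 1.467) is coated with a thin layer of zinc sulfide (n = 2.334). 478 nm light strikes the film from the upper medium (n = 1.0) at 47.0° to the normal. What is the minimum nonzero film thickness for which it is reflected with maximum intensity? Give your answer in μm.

At the upper boundary (n = 1.0 to n = 2.334) the reflected ray undergoes a half-wave phase shift.
Bottom surface (2.334 → 1.467): reflection off a lower-index medium gives no phase shift.
The two reflections differ by half a wavelength.
So the condition for constructive reflection is 2 n t cos θ_r = (m + ½) λ.
Snell's law: 1.0 sin 47.0° = 2.334 sin θ_r → sin θ_r = 0.313, cos θ_r = 0.950.
Minimum at m = 0: t = λ / (4 n cos θ_r) = 478 / (4 × 2.334 × 0.950) = 53.9 nm.

0.0539 μm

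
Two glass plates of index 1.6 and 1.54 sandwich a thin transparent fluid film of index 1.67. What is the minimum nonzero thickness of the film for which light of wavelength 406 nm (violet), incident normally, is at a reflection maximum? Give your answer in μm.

At the upper boundary (n = 1.6 to n = 1.67) the reflected ray undergoes a half-wave phase shift.
Ray reflecting at the bottom interface goes from n = 1.67 toward n = 1.54: no phase shift.
Net: one phase inversion between the two reflected rays.
So the condition for constructive reflection is 2 n t = (m + ½) λ.
Minimum at m = 0: t = λ / (4 n) = 406 / (4 × 1.67) = 60.8 nm.

0.0608 μm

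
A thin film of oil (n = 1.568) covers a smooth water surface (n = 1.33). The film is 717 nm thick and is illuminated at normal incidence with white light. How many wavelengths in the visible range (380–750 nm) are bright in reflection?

3

Ray reflecting at the top interface goes from n = 1.0 toward n = 1.568: a half-wave phase shift.
Ray reflecting at the bottom interface goes from n = 1.568 toward n = 1.33: no phase shift.
Net: one phase inversion between the two reflected rays.
For strong reflection here: 2 n t = (m + ½) λ.
λ = 2 n t / (m + ½) = 2249 / (m + ½) nm.
m=2: 899 nm (IR); m=3: 642 nm (visible); m=4: 500 nm (visible); m=5: 409 nm (visible); m=6: 346 nm (UV).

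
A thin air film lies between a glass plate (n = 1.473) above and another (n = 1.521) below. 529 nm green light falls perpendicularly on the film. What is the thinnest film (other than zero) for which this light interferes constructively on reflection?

Ray reflecting at the top interface goes from n = 1.473 toward n = 1.0: no phase shift.
Bottom surface (1.0 → 1.521): reflection off a higher-index medium gives a half-wave phase shift.
The two reflections differ by half a wavelength.
So the condition for constructive reflection is 2 n t = (m + ½) λ.
Minimum at m = 0: t = λ / (4 n) = 529 / (4 × 1.0) = 132 nm.

132 nm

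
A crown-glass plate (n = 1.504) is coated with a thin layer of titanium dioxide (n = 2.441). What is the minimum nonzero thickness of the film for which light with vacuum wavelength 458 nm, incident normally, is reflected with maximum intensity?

At the upper boundary (n = 1.0 to n = 2.441) the reflected ray undergoes a half-wave phase shift.
Ray reflecting at the bottom interface goes from n = 2.441 toward n = 1.504: no phase shift.
Exactly one π shift → a net half-wave offset.
With one net inversion, constructive interference in reflection requires 2 n t = (m + ½) λ.
Minimum at m = 0: t = λ / (4 n) = 458 / (4 × 2.441) = 46.9 nm.

46.9 nm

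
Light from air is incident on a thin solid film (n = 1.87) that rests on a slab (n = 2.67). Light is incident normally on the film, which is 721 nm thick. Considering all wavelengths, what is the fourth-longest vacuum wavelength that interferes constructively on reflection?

Top surface (1.0 → 1.87): reflection off a higher-index medium gives a half-wave phase shift.
Ray reflecting at the bottom interface goes from n = 1.87 toward n = 2.67: a half-wave phase shift.
Zero or two π shifts → no net half-wave offset.
So the condition for constructive reflection is 2 n t = m λ.
λ = 2 n t / m. The fourth-longest wavelength is m = 4: λ = 2 × 1.87 × 721 / 4.00 = 674 nm.

674 nm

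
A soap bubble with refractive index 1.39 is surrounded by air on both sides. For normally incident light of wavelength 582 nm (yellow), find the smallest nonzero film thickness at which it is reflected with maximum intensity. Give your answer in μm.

0.105 μm

Top surface (1.0 → 1.39): reflection off a higher-index medium gives a half-wave phase shift.
Ray reflecting at the bottom interface goes from n = 1.39 toward n = 1.0: no phase shift.
Net: one phase inversion between the two reflected rays.
With one net inversion, constructive interference in reflection requires 2 n t = (m + ½) λ.
Minimum at m = 0: t = λ / (4 n) = 582 / (4 × 1.39) = 105 nm.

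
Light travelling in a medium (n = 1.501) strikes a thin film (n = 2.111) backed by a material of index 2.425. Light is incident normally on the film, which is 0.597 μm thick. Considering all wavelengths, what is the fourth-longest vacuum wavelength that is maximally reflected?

630 nm

At the upper boundary (n = 1.501 to n = 2.111) the reflected ray undergoes a half-wave phase shift.
At the lower boundary (n = 2.111 to n = 2.425) the reflected ray undergoes a half-wave phase shift.
Net: no relative phase inversion (both shifts match).
For strong reflection here: 2 n t = m λ.
λ = 2 n t / m. The fourth-longest wavelength is m = 4: λ = 2 × 2.111 × 597 / 4.00 = 630 nm.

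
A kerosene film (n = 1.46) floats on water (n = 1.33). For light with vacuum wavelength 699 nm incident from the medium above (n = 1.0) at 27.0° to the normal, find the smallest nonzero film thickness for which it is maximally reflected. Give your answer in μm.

0.126 μm

At the upper boundary (n = 1.0 to n = 1.46) the reflected ray undergoes a half-wave phase shift.
Bottom surface (1.46 → 1.33): reflection off a lower-index medium gives no phase shift.
The two reflections differ by half a wavelength.
So the condition for constructive reflection is 2 n t cos θ_r = (m + ½) λ.
Snell's law: 1.0 sin 27.0° = 1.46 sin θ_r → sin θ_r = 0.311, cos θ_r = 0.950.
Minimum at m = 0: t = λ / (4 n cos θ_r) = 699 / (4 × 1.46 × 0.950) = 126 nm.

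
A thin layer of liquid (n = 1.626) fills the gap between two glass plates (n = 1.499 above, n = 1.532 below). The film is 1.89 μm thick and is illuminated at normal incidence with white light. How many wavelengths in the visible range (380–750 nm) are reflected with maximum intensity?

8

At the upper boundary (n = 1.499 to n = 1.626) the reflected ray undergoes a half-wave phase shift.
Ray reflecting at the bottom interface goes from n = 1.626 toward n = 1.532: no phase shift.
The two reflections differ by half a wavelength.
With one net inversion, constructive interference in reflection requires 2 n t = (m + ½) λ.
λ = 2 n t / (m + ½) = 6146 / (m + ½) nm.
m=7: 820 nm (IR); m=8: 723 nm (visible); m=9: 647 nm (visible); m=10: 585 nm (visible); m=11: 534 nm (visible); m=12: 492 nm (visible); m=13: 455 nm (visible); m=14: 424 nm (visible); m=15: 397 nm (visible); m=16: 373 nm (UV).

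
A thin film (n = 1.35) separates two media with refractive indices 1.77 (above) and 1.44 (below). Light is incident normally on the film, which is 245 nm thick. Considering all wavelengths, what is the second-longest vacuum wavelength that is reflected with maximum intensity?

At the upper boundary (n = 1.77 to n = 1.35) the reflected ray undergoes no phase shift.
At the lower boundary (n = 1.35 to n = 1.44) the reflected ray undergoes a half-wave phase shift.
Net: one phase inversion between the two reflected rays.
For bright reflection here: 2 n t = (m + ½) λ.
λ = 2 n t / (m + ½). The second-longest wavelength is m = 1: λ = 2 × 1.35 × 245 / 1.50 = 441 nm.

441 nm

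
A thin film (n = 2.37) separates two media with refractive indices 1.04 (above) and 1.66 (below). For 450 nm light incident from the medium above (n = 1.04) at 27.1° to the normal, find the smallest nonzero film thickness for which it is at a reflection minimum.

96.9 nm

Top surface (1.04 → 2.37): reflection off a higher-index medium gives a half-wave phase shift.
Ray reflecting at the bottom interface goes from n = 2.37 toward n = 1.66: no phase shift.
The two reflections differ by half a wavelength.
With one net inversion, destructive interference in reflection requires 2 n t cos θ_r = m λ.
Snell's law: 1.04 sin 27.1° = 2.37 sin θ_r → sin θ_r = 0.200, cos θ_r = 0.980.
Minimum nonzero at m = 1: t = λ / (2 n cos θ_r) = 450 / (2 × 2.37 × 0.980) = 96.9 nm.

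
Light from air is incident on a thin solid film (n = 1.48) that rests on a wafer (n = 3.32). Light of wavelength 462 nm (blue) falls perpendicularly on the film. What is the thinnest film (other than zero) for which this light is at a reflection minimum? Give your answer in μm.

At the upper boundary (n = 1.0 to n = 1.48) the reflected ray undergoes a half-wave phase shift.
At the lower boundary (n = 1.48 to n = 3.32) the reflected ray undergoes a half-wave phase shift.
Net: no relative phase inversion (both shifts match).
For minimum reflection here: 2 n t = (m + ½) λ.
Minimum at m = 0: t = λ / (4 n) = 462 / (4 × 1.48) = 78.0 nm.

0.0780 μm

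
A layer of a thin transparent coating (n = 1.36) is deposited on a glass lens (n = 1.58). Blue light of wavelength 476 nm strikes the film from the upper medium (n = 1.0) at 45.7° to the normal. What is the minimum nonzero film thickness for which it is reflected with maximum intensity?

Top surface (1.0 → 1.36): reflection off a higher-index medium gives a half-wave phase shift.
Ray reflecting at the bottom interface goes from n = 1.36 toward n = 1.58: a half-wave phase shift.
Net: no relative phase inversion (both shifts match).
With no net inversion, constructive interference in reflection requires 2 n t cos θ_r = m λ.
Snell's law: 1.0 sin 45.7° = 1.36 sin θ_r → sin θ_r = 0.526, cos θ_r = 0.850.
Minimum nonzero at m = 1: t = λ / (2 n cos θ_r) = 476 / (2 × 1.36 × 0.850) = 206 nm.

206 nm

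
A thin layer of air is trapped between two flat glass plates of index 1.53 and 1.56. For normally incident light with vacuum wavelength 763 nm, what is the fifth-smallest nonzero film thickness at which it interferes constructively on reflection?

1717 nm

Ray reflecting at the top interface goes from n = 1.53 toward n = 1.0: no phase shift.
At the lower boundary (n = 1.0 to n = 1.56) the reflected ray undergoes a half-wave phase shift.
Exactly one π shift → a net half-wave offset.
So the condition for constructive reflection is 2 n t = (m + ½) λ.
The fifth-smallest nonzero thickness corresponds to m = 4: t = (m + ½) λ / (2 n) = 4.50 × 763 / (2 × 1.0) = 1717 nm.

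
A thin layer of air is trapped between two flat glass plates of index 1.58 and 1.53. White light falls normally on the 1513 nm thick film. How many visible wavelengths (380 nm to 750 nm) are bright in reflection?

4

Ray reflecting at the top interface goes from n = 1.58 toward n = 1.0: no phase shift.
Ray reflecting at the bottom interface goes from n = 1.0 toward n = 1.53: a half-wave phase shift.
Net: one phase inversion between the two reflected rays.
So the condition for constructive reflection is 2 n t = (m + ½) λ.
λ = 2 n t / (m + ½) = 3026 / (m + ½) nm.
m=3: 865 nm (IR); m=4: 672 nm (visible); m=5: 550 nm (visible); m=6: 466 nm (visible); m=7: 403 nm (visible); m=8: 356 nm (UV).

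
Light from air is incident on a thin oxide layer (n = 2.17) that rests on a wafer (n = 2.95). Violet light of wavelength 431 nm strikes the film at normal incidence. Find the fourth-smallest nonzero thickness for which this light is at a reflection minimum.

Top surface (1.0 → 2.17): reflection off a higher-index medium gives a half-wave phase shift.
Bottom surface (2.17 → 2.95): reflection off a higher-index medium gives a half-wave phase shift.
The two reflections carry the same phase change, so no net offset.
So the condition for destructive reflection is 2 n t = (m + ½) λ.
The fourth-smallest nonzero thickness corresponds to m = 3: t = (m + ½) λ / (2 n) = 3.50 × 431 / (2 × 2.17) = 348 nm.

348 nm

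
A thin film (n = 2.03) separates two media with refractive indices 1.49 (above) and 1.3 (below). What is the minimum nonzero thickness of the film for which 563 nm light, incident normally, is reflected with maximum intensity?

69.3 nm

Ray reflecting at the top interface goes from n = 1.49 toward n = 2.03: a half-wave phase shift.
At the lower boundary (n = 2.03 to n = 1.3) the reflected ray undergoes no phase shift.
Net: one phase inversion between the two reflected rays.
So the condition for constructive reflection is 2 n t = (m + ½) λ.
Minimum at m = 0: t = λ / (4 n) = 563 / (4 × 2.03) = 69.3 nm.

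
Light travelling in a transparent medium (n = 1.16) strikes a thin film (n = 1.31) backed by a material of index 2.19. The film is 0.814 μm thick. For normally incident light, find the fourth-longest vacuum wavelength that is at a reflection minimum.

609 nm

Ray reflecting at the top interface goes from n = 1.16 toward n = 1.31: a half-wave phase shift.
At the lower boundary (n = 1.31 to n = 2.19) the reflected ray undergoes a half-wave phase shift.
Zero or two π shifts → no net half-wave offset.
For weak reflection here: 2 n t = (m + ½) λ.
λ = 2 n t / (m + ½). The fourth-longest wavelength is m = 3: λ = 2 × 1.31 × 814 / 3.50 = 609 nm.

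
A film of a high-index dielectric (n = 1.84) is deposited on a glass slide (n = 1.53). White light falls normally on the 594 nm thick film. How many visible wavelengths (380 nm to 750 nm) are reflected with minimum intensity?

Ray reflecting at the top interface goes from n = 1.0 toward n = 1.84: a half-wave phase shift.
At the lower boundary (n = 1.84 to n = 1.53) the reflected ray undergoes no phase shift.
The two reflections differ by half a wavelength.
With one net inversion, destructive interference in reflection requires 2 n t = m λ.
λ = 2 n t / m = 2186 / m nm.
m=2: 1093 nm (IR); m=3: 729 nm (visible); m=4: 546 nm (visible); m=5: 437 nm (visible); m=6: 364 nm (UV).

3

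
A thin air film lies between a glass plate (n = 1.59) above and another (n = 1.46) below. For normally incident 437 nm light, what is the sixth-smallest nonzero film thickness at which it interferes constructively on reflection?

At the upper boundary (n = 1.59 to n = 1.0) the reflected ray undergoes no phase shift.
Ray reflecting at the bottom interface goes from n = 1.0 toward n = 1.46: a half-wave phase shift.
Net: one phase inversion between the two reflected rays.
With one net inversion, constructive interference in reflection requires 2 n t = (m + ½) λ.
The sixth-smallest nonzero thickness corresponds to m = 5: t = (m + ½) λ / (2 n) = 5.50 × 437 / (2 × 1.0) = 1202 nm.

1202 nm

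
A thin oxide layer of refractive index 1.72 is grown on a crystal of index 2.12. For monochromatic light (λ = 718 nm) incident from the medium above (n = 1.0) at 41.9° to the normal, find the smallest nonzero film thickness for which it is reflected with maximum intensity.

Ray reflecting at the top interface goes from n = 1.0 toward n = 1.72: a half-wave phase shift.
Bottom surface (1.72 → 2.12): reflection off a higher-index medium gives a half-wave phase shift.
Net: no relative phase inversion (both shifts match).
For maximum reflection here: 2 n t cos θ_r = m λ.
Snell's law: 1.0 sin 41.9° = 1.72 sin θ_r → sin θ_r = 0.388, cos θ_r = 0.922.
Minimum nonzero at m = 1: t = λ / (2 n cos θ_r) = 718 / (2 × 1.72 × 0.922) = 226 nm.

226 nm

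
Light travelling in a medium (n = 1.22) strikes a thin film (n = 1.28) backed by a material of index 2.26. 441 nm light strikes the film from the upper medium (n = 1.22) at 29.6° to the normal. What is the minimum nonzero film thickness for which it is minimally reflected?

Ray reflecting at the top interface goes from n = 1.22 toward n = 1.28: a half-wave phase shift.
Ray reflecting at the bottom interface goes from n = 1.28 toward n = 2.26: a half-wave phase shift.
The two reflections carry the same phase change, so no net offset.
With no net inversion, destructive interference in reflection requires 2 n t cos θ_r = (m + ½) λ.
Snell's law: 1.22 sin 29.6° = 1.28 sin θ_r → sin θ_r = 0.471, cos θ_r = 0.882.
Minimum at m = 0: t = λ / (4 n cos θ_r) = 441 / (4 × 1.28 × 0.882) = 97.6 nm.

97.6 nm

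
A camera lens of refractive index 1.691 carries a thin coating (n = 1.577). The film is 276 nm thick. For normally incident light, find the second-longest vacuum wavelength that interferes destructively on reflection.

580 nm

Ray reflecting at the top interface goes from n = 1.0 toward n = 1.577: a half-wave phase shift.
Ray reflecting at the bottom interface goes from n = 1.577 toward n = 1.691: a half-wave phase shift.
The two reflections carry the same phase change, so no net offset.
With no net inversion, destructive interference in reflection requires 2 n t = (m + ½) λ.
λ = 2 n t / (m + ½). The second-longest wavelength is m = 1: λ = 2 × 1.577 × 276 / 1.50 = 580 nm.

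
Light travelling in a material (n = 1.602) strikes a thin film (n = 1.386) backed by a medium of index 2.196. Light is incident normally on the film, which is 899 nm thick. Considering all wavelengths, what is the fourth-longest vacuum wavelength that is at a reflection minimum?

Top surface (1.602 → 1.386): reflection off a lower-index medium gives no phase shift.
At the lower boundary (n = 1.386 to n = 2.196) the reflected ray undergoes a half-wave phase shift.
The two reflections differ by half a wavelength.
For dark reflection here: 2 n t = m λ.
λ = 2 n t / m. The fourth-longest wavelength is m = 4: λ = 2 × 1.386 × 899 / 4.00 = 623 nm.

623 nm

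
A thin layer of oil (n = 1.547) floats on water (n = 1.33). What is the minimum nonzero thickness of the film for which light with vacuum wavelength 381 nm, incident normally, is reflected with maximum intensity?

61.6 nm

At the upper boundary (n = 1.0 to n = 1.547) the reflected ray undergoes a half-wave phase shift.
At the lower boundary (n = 1.547 to n = 1.33) the reflected ray undergoes no phase shift.
Net: one phase inversion between the two reflected rays.
For maximum reflection here: 2 n t = (m + ½) λ.
Minimum at m = 0: t = λ / (4 n) = 381 / (4 × 1.547) = 61.6 nm.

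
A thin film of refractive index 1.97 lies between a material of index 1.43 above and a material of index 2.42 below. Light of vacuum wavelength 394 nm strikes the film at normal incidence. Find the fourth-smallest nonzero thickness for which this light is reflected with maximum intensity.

At the upper boundary (n = 1.43 to n = 1.97) the reflected ray undergoes a half-wave phase shift.
At the lower boundary (n = 1.97 to n = 2.42) the reflected ray undergoes a half-wave phase shift.
The two reflections carry the same phase change, so no net offset.
For strong reflection here: 2 n t = m λ.
The fourth-smallest nonzero thickness corresponds to m = 4: t = m λ / (2 n) = 4.00 × 394 / (2 × 1.97) = 400 nm.

400 nm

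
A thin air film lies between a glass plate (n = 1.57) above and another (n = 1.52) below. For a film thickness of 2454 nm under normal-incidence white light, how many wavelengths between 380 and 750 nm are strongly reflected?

6

Top surface (1.57 → 1.0): reflection off a lower-index medium gives no phase shift.
Ray reflecting at the bottom interface goes from n = 1.0 toward n = 1.52: a half-wave phase shift.
The two reflections differ by half a wavelength.
For maximum reflection here: 2 n t = (m + ½) λ.
λ = 2 n t / (m + ½) = 4908 / (m + ½) nm.
m=6: 755 nm (IR); m=7: 654 nm (visible); m=8: 577 nm (visible); m=9: 517 nm (visible); m=10: 467 nm (visible); m=11: 427 nm (visible); m=12: 393 nm (visible); m=13: 364 nm (UV).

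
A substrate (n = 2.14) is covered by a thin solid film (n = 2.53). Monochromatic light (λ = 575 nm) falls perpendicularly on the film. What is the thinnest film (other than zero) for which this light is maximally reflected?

Ray reflecting at the top interface goes from n = 1.0 toward n = 2.53: a half-wave phase shift.
At the lower boundary (n = 2.53 to n = 2.14) the reflected ray undergoes no phase shift.
Exactly one π shift → a net half-wave offset.
With one net inversion, constructive interference in reflection requires 2 n t = (m + ½) λ.
Minimum at m = 0: t = λ / (4 n) = 575 / (4 × 2.53) = 56.8 nm.

56.8 nm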